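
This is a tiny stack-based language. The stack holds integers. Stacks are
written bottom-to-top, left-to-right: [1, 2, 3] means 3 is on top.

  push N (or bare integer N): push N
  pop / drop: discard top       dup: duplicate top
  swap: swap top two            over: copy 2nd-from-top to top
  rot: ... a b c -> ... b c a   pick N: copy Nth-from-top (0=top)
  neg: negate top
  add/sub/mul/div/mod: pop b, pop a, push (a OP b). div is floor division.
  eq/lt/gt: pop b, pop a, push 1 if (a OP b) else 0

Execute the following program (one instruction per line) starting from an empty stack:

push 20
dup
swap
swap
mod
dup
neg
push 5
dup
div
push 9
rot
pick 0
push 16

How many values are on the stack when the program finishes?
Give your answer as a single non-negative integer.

After 'push 20': stack = [20] (depth 1)
After 'dup': stack = [20, 20] (depth 2)
After 'swap': stack = [20, 20] (depth 2)
After 'swap': stack = [20, 20] (depth 2)
After 'mod': stack = [0] (depth 1)
After 'dup': stack = [0, 0] (depth 2)
After 'neg': stack = [0, 0] (depth 2)
After 'push 5': stack = [0, 0, 5] (depth 3)
After 'dup': stack = [0, 0, 5, 5] (depth 4)
After 'div': stack = [0, 0, 1] (depth 3)
After 'push 9': stack = [0, 0, 1, 9] (depth 4)
After 'rot': stack = [0, 1, 9, 0] (depth 4)
After 'pick 0': stack = [0, 1, 9, 0, 0] (depth 5)
After 'push 16': stack = [0, 1, 9, 0, 0, 16] (depth 6)

Answer: 6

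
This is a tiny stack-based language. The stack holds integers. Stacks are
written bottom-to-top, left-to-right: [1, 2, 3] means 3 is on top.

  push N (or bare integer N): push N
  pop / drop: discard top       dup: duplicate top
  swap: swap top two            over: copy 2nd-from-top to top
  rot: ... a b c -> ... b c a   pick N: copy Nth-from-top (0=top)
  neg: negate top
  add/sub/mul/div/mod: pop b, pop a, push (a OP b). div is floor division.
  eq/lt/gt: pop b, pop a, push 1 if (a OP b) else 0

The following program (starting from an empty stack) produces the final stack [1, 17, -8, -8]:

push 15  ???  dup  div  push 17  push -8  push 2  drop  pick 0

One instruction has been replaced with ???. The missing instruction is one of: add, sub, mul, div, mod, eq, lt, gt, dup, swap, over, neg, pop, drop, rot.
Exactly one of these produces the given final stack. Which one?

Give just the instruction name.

Answer: neg

Derivation:
Stack before ???: [15]
Stack after ???:  [-15]
The instruction that transforms [15] -> [-15] is: neg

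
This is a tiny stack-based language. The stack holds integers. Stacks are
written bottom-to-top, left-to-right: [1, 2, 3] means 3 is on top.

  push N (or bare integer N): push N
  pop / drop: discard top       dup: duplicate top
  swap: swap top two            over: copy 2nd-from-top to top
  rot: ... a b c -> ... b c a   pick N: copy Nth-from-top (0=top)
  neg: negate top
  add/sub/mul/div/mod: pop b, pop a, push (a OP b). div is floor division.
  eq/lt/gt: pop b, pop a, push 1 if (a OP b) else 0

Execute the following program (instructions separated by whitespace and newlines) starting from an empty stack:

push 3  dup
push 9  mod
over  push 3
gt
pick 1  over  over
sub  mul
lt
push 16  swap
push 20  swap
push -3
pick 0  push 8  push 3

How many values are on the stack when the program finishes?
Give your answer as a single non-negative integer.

Answer: 9

Derivation:
After 'push 3': stack = [3] (depth 1)
After 'dup': stack = [3, 3] (depth 2)
After 'push 9': stack = [3, 3, 9] (depth 3)
After 'mod': stack = [3, 3] (depth 2)
After 'over': stack = [3, 3, 3] (depth 3)
After 'push 3': stack = [3, 3, 3, 3] (depth 4)
After 'gt': stack = [3, 3, 0] (depth 3)
After 'pick 1': stack = [3, 3, 0, 3] (depth 4)
After 'over': stack = [3, 3, 0, 3, 0] (depth 5)
After 'over': stack = [3, 3, 0, 3, 0, 3] (depth 6)
  ...
After 'mul': stack = [3, 3, 0, -9] (depth 4)
After 'lt': stack = [3, 3, 0] (depth 3)
After 'push 16': stack = [3, 3, 0, 16] (depth 4)
After 'swap': stack = [3, 3, 16, 0] (depth 4)
After 'push 20': stack = [3, 3, 16, 0, 20] (depth 5)
After 'swap': stack = [3, 3, 16, 20, 0] (depth 5)
After 'push -3': stack = [3, 3, 16, 20, 0, -3] (depth 6)
After 'pick 0': stack = [3, 3, 16, 20, 0, -3, -3] (depth 7)
After 'push 8': stack = [3, 3, 16, 20, 0, -3, -3, 8] (depth 8)
After 'push 3': stack = [3, 3, 16, 20, 0, -3, -3, 8, 3] (depth 9)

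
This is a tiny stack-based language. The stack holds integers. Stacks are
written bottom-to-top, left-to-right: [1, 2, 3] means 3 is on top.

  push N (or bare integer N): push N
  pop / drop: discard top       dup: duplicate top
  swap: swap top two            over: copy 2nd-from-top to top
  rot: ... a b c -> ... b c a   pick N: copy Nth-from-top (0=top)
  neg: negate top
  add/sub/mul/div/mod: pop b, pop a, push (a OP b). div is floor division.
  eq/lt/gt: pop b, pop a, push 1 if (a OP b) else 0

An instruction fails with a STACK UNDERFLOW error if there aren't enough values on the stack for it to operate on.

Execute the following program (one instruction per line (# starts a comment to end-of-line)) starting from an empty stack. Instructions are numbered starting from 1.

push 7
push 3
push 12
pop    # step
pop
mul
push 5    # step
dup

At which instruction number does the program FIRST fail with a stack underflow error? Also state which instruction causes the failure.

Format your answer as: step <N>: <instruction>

Step 1 ('push 7'): stack = [7], depth = 1
Step 2 ('push 3'): stack = [7, 3], depth = 2
Step 3 ('push 12'): stack = [7, 3, 12], depth = 3
Step 4 ('pop'): stack = [7, 3], depth = 2
Step 5 ('pop'): stack = [7], depth = 1
Step 6 ('mul'): needs 2 value(s) but depth is 1 — STACK UNDERFLOW

Answer: step 6: mul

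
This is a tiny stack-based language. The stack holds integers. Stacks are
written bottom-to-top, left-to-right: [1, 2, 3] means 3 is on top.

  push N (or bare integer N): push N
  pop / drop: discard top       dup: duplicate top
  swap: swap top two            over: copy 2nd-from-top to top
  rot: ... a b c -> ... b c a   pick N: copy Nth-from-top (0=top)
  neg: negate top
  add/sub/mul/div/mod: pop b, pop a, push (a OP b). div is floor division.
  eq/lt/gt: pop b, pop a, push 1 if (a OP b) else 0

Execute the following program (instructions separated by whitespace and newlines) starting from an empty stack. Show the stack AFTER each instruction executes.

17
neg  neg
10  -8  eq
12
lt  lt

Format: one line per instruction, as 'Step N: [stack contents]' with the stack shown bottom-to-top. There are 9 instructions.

Step 1: [17]
Step 2: [-17]
Step 3: [17]
Step 4: [17, 10]
Step 5: [17, 10, -8]
Step 6: [17, 0]
Step 7: [17, 0, 12]
Step 8: [17, 1]
Step 9: [0]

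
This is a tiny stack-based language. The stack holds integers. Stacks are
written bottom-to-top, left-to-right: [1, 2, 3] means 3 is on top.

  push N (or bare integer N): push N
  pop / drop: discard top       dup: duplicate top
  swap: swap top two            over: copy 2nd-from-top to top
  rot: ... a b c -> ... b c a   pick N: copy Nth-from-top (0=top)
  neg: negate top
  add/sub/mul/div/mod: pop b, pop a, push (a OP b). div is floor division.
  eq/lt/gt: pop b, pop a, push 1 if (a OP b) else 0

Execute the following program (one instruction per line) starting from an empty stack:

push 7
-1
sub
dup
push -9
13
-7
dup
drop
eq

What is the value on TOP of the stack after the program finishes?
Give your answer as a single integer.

After 'push 7': [7]
After 'push -1': [7, -1]
After 'sub': [8]
After 'dup': [8, 8]
After 'push -9': [8, 8, -9]
After 'push 13': [8, 8, -9, 13]
After 'push -7': [8, 8, -9, 13, -7]
After 'dup': [8, 8, -9, 13, -7, -7]
After 'drop': [8, 8, -9, 13, -7]
After 'eq': [8, 8, -9, 0]

Answer: 0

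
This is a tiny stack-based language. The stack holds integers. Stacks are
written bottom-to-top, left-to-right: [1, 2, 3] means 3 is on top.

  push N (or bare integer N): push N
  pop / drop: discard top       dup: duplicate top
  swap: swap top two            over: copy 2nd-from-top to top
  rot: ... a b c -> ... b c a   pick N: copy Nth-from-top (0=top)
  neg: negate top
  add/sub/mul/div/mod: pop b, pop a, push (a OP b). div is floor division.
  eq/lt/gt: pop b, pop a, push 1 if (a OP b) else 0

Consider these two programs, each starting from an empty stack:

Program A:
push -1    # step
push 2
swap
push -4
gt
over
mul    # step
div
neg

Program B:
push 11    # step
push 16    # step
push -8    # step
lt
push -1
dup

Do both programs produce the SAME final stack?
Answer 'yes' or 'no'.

Program A trace:
  After 'push -1': [-1]
  After 'push 2': [-1, 2]
  After 'swap': [2, -1]
  After 'push -4': [2, -1, -4]
  After 'gt': [2, 1]
  After 'over': [2, 1, 2]
  After 'mul': [2, 2]
  After 'div': [1]
  After 'neg': [-1]
Program A final stack: [-1]

Program B trace:
  After 'push 11': [11]
  After 'push 16': [11, 16]
  After 'push -8': [11, 16, -8]
  After 'lt': [11, 0]
  After 'push -1': [11, 0, -1]
  After 'dup': [11, 0, -1, -1]
Program B final stack: [11, 0, -1, -1]
Same: no

Answer: no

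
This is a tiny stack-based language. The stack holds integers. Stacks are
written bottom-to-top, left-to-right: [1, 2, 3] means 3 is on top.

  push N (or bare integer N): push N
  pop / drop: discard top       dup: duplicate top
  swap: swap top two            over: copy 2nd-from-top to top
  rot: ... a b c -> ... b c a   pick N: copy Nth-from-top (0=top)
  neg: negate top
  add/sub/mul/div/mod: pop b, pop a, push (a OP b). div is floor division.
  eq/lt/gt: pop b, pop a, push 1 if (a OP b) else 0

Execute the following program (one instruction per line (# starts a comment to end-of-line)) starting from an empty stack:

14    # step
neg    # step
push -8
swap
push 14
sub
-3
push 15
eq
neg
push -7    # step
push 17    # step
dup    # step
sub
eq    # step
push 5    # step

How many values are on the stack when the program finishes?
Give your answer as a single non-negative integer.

After 'push 14': stack = [14] (depth 1)
After 'neg': stack = [-14] (depth 1)
After 'push -8': stack = [-14, -8] (depth 2)
After 'swap': stack = [-8, -14] (depth 2)
After 'push 14': stack = [-8, -14, 14] (depth 3)
After 'sub': stack = [-8, -28] (depth 2)
After 'push -3': stack = [-8, -28, -3] (depth 3)
After 'push 15': stack = [-8, -28, -3, 15] (depth 4)
After 'eq': stack = [-8, -28, 0] (depth 3)
After 'neg': stack = [-8, -28, 0] (depth 3)
After 'push -7': stack = [-8, -28, 0, -7] (depth 4)
After 'push 17': stack = [-8, -28, 0, -7, 17] (depth 5)
After 'dup': stack = [-8, -28, 0, -7, 17, 17] (depth 6)
After 'sub': stack = [-8, -28, 0, -7, 0] (depth 5)
After 'eq': stack = [-8, -28, 0, 0] (depth 4)
After 'push 5': stack = [-8, -28, 0, 0, 5] (depth 5)

Answer: 5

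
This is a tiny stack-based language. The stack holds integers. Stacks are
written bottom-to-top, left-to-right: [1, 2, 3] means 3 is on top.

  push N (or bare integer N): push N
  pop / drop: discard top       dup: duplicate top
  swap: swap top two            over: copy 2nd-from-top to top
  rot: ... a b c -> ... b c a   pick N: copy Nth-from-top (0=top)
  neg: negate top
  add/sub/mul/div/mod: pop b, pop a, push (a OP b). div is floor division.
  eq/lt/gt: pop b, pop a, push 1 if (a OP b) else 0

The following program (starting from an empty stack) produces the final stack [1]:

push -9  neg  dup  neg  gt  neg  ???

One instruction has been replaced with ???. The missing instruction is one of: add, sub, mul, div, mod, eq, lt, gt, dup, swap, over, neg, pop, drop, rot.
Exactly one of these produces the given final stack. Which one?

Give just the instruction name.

Answer: neg

Derivation:
Stack before ???: [-1]
Stack after ???:  [1]
The instruction that transforms [-1] -> [1] is: neg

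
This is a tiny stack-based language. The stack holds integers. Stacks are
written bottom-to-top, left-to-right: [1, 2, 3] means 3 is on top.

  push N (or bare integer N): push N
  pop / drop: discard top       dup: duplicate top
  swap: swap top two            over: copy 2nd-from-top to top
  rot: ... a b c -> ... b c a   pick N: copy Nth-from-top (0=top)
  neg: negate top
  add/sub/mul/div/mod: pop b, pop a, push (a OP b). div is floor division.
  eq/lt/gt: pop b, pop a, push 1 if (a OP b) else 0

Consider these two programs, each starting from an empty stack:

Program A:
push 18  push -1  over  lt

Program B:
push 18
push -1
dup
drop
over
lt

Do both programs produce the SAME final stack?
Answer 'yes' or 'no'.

Answer: yes

Derivation:
Program A trace:
  After 'push 18': [18]
  After 'push -1': [18, -1]
  After 'over': [18, -1, 18]
  After 'lt': [18, 1]
Program A final stack: [18, 1]

Program B trace:
  After 'push 18': [18]
  After 'push -1': [18, -1]
  After 'dup': [18, -1, -1]
  After 'drop': [18, -1]
  After 'over': [18, -1, 18]
  After 'lt': [18, 1]
Program B final stack: [18, 1]
Same: yes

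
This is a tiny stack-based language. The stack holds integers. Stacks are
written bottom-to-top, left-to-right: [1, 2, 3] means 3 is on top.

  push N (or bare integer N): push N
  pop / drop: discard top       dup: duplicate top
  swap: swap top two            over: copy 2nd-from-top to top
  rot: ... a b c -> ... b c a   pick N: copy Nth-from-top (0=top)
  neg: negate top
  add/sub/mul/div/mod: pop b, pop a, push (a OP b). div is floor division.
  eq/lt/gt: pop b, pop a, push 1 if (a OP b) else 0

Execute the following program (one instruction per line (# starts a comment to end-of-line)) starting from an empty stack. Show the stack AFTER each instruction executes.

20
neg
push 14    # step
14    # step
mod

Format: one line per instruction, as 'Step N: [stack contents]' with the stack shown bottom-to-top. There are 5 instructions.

Step 1: [20]
Step 2: [-20]
Step 3: [-20, 14]
Step 4: [-20, 14, 14]
Step 5: [-20, 0]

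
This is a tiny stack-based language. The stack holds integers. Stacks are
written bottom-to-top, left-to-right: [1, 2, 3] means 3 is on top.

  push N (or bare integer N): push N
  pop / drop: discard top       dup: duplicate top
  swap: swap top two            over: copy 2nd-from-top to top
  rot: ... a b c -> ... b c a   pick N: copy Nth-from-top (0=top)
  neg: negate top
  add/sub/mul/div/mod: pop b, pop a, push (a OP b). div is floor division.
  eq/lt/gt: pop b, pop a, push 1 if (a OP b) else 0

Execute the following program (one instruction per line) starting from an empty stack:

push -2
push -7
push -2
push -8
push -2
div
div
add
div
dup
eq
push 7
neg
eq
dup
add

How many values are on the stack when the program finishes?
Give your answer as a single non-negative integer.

Answer: 1

Derivation:
After 'push -2': stack = [-2] (depth 1)
After 'push -7': stack = [-2, -7] (depth 2)
After 'push -2': stack = [-2, -7, -2] (depth 3)
After 'push -8': stack = [-2, -7, -2, -8] (depth 4)
After 'push -2': stack = [-2, -7, -2, -8, -2] (depth 5)
After 'div': stack = [-2, -7, -2, 4] (depth 4)
After 'div': stack = [-2, -7, -1] (depth 3)
After 'add': stack = [-2, -8] (depth 2)
After 'div': stack = [0] (depth 1)
After 'dup': stack = [0, 0] (depth 2)
After 'eq': stack = [1] (depth 1)
After 'push 7': stack = [1, 7] (depth 2)
After 'neg': stack = [1, -7] (depth 2)
After 'eq': stack = [0] (depth 1)
After 'dup': stack = [0, 0] (depth 2)
After 'add': stack = [0] (depth 1)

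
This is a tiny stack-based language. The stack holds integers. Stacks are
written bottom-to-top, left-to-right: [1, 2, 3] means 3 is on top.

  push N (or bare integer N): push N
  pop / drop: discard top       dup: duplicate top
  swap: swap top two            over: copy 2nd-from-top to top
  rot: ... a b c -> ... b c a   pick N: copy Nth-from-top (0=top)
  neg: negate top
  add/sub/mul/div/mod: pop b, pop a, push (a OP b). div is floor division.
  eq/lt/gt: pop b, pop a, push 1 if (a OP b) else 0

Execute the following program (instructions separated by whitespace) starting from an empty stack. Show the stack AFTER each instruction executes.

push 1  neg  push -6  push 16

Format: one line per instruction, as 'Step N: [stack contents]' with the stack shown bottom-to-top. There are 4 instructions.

Step 1: [1]
Step 2: [-1]
Step 3: [-1, -6]
Step 4: [-1, -6, 16]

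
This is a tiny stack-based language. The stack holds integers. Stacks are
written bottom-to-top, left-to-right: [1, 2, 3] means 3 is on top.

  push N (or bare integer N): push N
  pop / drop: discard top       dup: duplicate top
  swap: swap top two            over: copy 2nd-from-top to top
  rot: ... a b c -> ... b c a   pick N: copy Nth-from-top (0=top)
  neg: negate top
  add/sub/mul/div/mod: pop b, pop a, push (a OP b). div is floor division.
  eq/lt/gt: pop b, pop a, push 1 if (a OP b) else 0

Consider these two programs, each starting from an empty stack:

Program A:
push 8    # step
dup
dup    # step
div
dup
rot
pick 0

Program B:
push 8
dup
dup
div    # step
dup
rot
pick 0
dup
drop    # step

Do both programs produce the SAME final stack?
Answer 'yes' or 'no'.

Answer: yes

Derivation:
Program A trace:
  After 'push 8': [8]
  After 'dup': [8, 8]
  After 'dup': [8, 8, 8]
  After 'div': [8, 1]
  After 'dup': [8, 1, 1]
  After 'rot': [1, 1, 8]
  After 'pick 0': [1, 1, 8, 8]
Program A final stack: [1, 1, 8, 8]

Program B trace:
  After 'push 8': [8]
  After 'dup': [8, 8]
  After 'dup': [8, 8, 8]
  After 'div': [8, 1]
  After 'dup': [8, 1, 1]
  After 'rot': [1, 1, 8]
  After 'pick 0': [1, 1, 8, 8]
  After 'dup': [1, 1, 8, 8, 8]
  After 'drop': [1, 1, 8, 8]
Program B final stack: [1, 1, 8, 8]
Same: yes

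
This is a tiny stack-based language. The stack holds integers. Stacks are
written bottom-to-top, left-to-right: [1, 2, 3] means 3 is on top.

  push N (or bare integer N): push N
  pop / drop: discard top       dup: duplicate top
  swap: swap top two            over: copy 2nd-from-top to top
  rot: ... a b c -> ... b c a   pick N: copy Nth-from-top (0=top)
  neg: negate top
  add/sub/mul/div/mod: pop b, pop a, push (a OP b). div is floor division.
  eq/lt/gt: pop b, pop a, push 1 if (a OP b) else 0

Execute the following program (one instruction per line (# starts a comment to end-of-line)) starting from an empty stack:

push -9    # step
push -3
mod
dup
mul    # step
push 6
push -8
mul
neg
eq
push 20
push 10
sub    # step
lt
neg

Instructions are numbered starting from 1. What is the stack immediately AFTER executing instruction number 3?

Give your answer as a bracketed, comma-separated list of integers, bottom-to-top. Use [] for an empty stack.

Step 1 ('push -9'): [-9]
Step 2 ('push -3'): [-9, -3]
Step 3 ('mod'): [0]

Answer: [0]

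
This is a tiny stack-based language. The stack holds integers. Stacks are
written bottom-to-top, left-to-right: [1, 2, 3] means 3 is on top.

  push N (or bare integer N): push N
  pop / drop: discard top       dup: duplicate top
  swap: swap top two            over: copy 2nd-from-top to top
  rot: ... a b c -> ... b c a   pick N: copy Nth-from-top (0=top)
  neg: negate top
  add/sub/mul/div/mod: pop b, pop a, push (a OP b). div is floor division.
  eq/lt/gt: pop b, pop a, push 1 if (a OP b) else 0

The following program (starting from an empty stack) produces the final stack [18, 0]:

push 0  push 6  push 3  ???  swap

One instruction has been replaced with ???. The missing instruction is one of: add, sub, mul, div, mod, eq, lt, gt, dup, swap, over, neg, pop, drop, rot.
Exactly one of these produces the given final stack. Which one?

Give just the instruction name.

Stack before ???: [0, 6, 3]
Stack after ???:  [0, 18]
The instruction that transforms [0, 6, 3] -> [0, 18] is: mul

Answer: mul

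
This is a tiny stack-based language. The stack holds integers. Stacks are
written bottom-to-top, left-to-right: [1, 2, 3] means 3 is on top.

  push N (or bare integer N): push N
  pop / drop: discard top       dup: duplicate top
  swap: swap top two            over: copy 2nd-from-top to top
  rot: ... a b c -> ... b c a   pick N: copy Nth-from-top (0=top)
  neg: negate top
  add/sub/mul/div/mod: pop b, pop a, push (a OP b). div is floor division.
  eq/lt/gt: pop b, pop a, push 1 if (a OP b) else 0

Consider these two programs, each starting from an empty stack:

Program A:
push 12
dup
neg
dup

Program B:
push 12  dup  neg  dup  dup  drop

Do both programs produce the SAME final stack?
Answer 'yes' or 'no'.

Program A trace:
  After 'push 12': [12]
  After 'dup': [12, 12]
  After 'neg': [12, -12]
  After 'dup': [12, -12, -12]
Program A final stack: [12, -12, -12]

Program B trace:
  After 'push 12': [12]
  After 'dup': [12, 12]
  After 'neg': [12, -12]
  After 'dup': [12, -12, -12]
  After 'dup': [12, -12, -12, -12]
  After 'drop': [12, -12, -12]
Program B final stack: [12, -12, -12]
Same: yes

Answer: yes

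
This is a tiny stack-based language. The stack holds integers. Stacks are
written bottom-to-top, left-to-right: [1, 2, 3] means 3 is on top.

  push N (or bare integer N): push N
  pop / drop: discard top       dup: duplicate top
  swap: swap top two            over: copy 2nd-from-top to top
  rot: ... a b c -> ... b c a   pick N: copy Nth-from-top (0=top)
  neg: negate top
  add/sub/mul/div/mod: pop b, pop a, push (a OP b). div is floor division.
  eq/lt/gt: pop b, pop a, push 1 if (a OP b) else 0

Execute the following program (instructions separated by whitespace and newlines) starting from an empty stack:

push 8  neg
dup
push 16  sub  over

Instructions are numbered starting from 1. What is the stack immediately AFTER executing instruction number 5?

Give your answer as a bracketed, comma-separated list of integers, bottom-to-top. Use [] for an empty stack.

Answer: [-8, -24]

Derivation:
Step 1 ('push 8'): [8]
Step 2 ('neg'): [-8]
Step 3 ('dup'): [-8, -8]
Step 4 ('push 16'): [-8, -8, 16]
Step 5 ('sub'): [-8, -24]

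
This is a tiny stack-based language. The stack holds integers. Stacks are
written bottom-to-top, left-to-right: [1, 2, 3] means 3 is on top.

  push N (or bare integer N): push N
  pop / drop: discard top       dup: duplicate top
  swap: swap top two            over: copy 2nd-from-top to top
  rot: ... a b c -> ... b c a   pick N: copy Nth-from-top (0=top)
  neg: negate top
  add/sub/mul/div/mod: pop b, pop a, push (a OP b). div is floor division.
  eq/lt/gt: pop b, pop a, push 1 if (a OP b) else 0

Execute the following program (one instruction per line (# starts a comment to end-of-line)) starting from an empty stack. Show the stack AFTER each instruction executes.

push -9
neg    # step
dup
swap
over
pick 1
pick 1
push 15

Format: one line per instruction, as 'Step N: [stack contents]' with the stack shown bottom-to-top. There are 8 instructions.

Step 1: [-9]
Step 2: [9]
Step 3: [9, 9]
Step 4: [9, 9]
Step 5: [9, 9, 9]
Step 6: [9, 9, 9, 9]
Step 7: [9, 9, 9, 9, 9]
Step 8: [9, 9, 9, 9, 9, 15]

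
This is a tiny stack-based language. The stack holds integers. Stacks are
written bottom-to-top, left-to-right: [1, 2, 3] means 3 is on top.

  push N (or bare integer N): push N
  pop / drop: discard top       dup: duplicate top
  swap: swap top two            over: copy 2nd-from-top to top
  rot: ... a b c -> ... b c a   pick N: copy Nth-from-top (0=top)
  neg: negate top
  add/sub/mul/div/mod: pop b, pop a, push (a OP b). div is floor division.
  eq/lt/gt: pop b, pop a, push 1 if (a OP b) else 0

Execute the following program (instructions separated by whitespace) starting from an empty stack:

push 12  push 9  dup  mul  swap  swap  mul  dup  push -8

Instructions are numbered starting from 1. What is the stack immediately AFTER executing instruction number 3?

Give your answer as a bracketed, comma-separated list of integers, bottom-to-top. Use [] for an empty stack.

Answer: [12, 9, 9]

Derivation:
Step 1 ('push 12'): [12]
Step 2 ('push 9'): [12, 9]
Step 3 ('dup'): [12, 9, 9]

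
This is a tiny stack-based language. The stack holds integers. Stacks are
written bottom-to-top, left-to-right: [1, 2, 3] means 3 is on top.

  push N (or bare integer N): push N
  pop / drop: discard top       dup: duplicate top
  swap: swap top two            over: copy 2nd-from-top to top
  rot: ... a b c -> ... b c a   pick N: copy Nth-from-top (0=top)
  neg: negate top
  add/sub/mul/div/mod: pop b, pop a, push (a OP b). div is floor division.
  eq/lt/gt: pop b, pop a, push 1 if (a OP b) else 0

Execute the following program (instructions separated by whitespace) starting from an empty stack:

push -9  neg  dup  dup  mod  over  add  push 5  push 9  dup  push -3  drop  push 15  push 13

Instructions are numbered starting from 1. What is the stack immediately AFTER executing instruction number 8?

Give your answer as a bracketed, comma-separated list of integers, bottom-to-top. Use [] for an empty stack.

Answer: [9, 9, 5]

Derivation:
Step 1 ('push -9'): [-9]
Step 2 ('neg'): [9]
Step 3 ('dup'): [9, 9]
Step 4 ('dup'): [9, 9, 9]
Step 5 ('mod'): [9, 0]
Step 6 ('over'): [9, 0, 9]
Step 7 ('add'): [9, 9]
Step 8 ('push 5'): [9, 9, 5]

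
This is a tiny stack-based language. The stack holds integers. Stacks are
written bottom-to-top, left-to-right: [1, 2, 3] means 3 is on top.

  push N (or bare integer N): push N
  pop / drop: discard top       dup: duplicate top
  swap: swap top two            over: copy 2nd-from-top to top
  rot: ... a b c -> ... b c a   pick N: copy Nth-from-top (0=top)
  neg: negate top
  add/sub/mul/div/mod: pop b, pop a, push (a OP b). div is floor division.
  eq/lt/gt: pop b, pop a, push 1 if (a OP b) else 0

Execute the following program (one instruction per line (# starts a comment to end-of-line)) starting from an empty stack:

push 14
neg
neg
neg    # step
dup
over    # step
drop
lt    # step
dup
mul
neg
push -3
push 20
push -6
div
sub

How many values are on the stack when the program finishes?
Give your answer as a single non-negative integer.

Answer: 2

Derivation:
After 'push 14': stack = [14] (depth 1)
After 'neg': stack = [-14] (depth 1)
After 'neg': stack = [14] (depth 1)
After 'neg': stack = [-14] (depth 1)
After 'dup': stack = [-14, -14] (depth 2)
After 'over': stack = [-14, -14, -14] (depth 3)
After 'drop': stack = [-14, -14] (depth 2)
After 'lt': stack = [0] (depth 1)
After 'dup': stack = [0, 0] (depth 2)
After 'mul': stack = [0] (depth 1)
After 'neg': stack = [0] (depth 1)
After 'push -3': stack = [0, -3] (depth 2)
After 'push 20': stack = [0, -3, 20] (depth 3)
After 'push -6': stack = [0, -3, 20, -6] (depth 4)
After 'div': stack = [0, -3, -4] (depth 3)
After 'sub': stack = [0, 1] (depth 2)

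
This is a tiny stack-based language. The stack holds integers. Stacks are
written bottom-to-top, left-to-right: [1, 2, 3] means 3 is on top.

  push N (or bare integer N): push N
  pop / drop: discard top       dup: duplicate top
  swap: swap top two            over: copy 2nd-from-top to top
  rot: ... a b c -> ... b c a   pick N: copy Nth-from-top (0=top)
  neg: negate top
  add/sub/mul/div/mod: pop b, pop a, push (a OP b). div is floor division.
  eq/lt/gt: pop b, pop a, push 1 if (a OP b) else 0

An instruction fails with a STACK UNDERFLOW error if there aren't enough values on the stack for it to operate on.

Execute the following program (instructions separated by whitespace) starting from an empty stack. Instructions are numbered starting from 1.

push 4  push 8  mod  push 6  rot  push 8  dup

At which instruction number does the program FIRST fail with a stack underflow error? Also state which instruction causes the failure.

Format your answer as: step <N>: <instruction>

Answer: step 5: rot

Derivation:
Step 1 ('push 4'): stack = [4], depth = 1
Step 2 ('push 8'): stack = [4, 8], depth = 2
Step 3 ('mod'): stack = [4], depth = 1
Step 4 ('push 6'): stack = [4, 6], depth = 2
Step 5 ('rot'): needs 3 value(s) but depth is 2 — STACK UNDERFLOW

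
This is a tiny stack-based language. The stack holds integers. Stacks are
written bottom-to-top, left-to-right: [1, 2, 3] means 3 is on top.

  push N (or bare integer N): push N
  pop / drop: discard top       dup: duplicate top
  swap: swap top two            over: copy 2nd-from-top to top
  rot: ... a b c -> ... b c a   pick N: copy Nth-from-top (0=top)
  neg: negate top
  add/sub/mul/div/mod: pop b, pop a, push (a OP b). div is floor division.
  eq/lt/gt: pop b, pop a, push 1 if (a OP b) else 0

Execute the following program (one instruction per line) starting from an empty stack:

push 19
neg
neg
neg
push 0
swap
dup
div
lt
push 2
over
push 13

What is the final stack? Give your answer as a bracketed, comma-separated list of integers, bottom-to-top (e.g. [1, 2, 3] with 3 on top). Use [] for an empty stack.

After 'push 19': [19]
After 'neg': [-19]
After 'neg': [19]
After 'neg': [-19]
After 'push 0': [-19, 0]
After 'swap': [0, -19]
After 'dup': [0, -19, -19]
After 'div': [0, 1]
After 'lt': [1]
After 'push 2': [1, 2]
After 'over': [1, 2, 1]
After 'push 13': [1, 2, 1, 13]

Answer: [1, 2, 1, 13]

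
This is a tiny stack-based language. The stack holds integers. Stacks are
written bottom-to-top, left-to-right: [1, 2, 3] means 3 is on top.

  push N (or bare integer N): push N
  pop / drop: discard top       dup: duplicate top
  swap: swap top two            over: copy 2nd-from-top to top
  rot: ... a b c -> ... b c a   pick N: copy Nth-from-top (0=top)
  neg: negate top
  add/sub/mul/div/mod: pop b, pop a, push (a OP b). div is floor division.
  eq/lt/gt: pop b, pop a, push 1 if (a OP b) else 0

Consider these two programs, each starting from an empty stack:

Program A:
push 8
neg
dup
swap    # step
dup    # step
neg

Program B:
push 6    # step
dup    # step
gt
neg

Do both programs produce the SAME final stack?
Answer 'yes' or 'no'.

Program A trace:
  After 'push 8': [8]
  After 'neg': [-8]
  After 'dup': [-8, -8]
  After 'swap': [-8, -8]
  After 'dup': [-8, -8, -8]
  After 'neg': [-8, -8, 8]
Program A final stack: [-8, -8, 8]

Program B trace:
  After 'push 6': [6]
  After 'dup': [6, 6]
  After 'gt': [0]
  After 'neg': [0]
Program B final stack: [0]
Same: no

Answer: no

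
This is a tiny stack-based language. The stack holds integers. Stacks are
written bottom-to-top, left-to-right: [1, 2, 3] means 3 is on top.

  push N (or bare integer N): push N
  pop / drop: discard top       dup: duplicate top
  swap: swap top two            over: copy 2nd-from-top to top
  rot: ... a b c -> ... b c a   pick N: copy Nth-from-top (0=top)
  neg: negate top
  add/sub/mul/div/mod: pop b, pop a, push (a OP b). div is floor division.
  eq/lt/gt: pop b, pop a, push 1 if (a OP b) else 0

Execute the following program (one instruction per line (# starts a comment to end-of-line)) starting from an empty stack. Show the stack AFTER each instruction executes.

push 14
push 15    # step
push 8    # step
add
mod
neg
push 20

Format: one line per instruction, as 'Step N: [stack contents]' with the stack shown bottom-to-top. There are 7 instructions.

Step 1: [14]
Step 2: [14, 15]
Step 3: [14, 15, 8]
Step 4: [14, 23]
Step 5: [14]
Step 6: [-14]
Step 7: [-14, 20]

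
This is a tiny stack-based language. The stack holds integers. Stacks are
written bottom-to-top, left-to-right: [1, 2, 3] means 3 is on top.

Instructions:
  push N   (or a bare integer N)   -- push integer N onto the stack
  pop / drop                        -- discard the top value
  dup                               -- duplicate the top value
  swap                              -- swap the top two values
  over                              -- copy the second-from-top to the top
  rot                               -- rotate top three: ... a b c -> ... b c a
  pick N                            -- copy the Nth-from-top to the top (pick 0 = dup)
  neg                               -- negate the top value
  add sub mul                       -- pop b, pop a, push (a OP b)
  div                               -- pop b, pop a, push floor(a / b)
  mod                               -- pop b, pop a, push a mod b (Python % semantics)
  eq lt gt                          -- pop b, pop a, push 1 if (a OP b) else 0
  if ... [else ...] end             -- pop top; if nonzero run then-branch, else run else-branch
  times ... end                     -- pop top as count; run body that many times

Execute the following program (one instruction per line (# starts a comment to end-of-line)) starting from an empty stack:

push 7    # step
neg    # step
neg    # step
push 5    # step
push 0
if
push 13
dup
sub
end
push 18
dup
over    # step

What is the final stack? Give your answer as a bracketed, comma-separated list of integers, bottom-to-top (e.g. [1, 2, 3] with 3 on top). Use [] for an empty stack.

Answer: [7, 5, 18, 18, 18]

Derivation:
After 'push 7': [7]
After 'neg': [-7]
After 'neg': [7]
After 'push 5': [7, 5]
After 'push 0': [7, 5, 0]
After 'if': [7, 5]
After 'push 18': [7, 5, 18]
After 'dup': [7, 5, 18, 18]
After 'over': [7, 5, 18, 18, 18]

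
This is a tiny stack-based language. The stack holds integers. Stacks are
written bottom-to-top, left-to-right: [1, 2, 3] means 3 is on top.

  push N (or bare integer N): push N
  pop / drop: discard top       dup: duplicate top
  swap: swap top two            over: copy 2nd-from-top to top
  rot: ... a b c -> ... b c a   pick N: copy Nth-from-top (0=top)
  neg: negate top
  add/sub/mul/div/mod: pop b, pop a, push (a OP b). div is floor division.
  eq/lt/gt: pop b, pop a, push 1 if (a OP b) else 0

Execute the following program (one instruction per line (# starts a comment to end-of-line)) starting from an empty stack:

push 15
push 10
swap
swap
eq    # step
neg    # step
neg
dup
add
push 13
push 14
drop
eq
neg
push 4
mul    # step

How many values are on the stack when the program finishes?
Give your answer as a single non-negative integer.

Answer: 1

Derivation:
After 'push 15': stack = [15] (depth 1)
After 'push 10': stack = [15, 10] (depth 2)
After 'swap': stack = [10, 15] (depth 2)
After 'swap': stack = [15, 10] (depth 2)
After 'eq': stack = [0] (depth 1)
After 'neg': stack = [0] (depth 1)
After 'neg': stack = [0] (depth 1)
After 'dup': stack = [0, 0] (depth 2)
After 'add': stack = [0] (depth 1)
After 'push 13': stack = [0, 13] (depth 2)
After 'push 14': stack = [0, 13, 14] (depth 3)
After 'drop': stack = [0, 13] (depth 2)
After 'eq': stack = [0] (depth 1)
After 'neg': stack = [0] (depth 1)
After 'push 4': stack = [0, 4] (depth 2)
After 'mul': stack = [0] (depth 1)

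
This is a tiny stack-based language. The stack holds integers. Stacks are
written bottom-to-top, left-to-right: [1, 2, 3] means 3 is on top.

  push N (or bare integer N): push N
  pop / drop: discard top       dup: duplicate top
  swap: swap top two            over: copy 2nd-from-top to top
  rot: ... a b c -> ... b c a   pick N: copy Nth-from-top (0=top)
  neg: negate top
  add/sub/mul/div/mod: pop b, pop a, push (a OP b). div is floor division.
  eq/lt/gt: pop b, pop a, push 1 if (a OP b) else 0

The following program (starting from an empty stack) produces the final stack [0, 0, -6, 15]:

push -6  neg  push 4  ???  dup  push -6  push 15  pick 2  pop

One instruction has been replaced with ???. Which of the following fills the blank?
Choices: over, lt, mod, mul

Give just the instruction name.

Stack before ???: [6, 4]
Stack after ???:  [0]
Checking each choice:
  over: produces [6, 4, 6, 6, -6, 15]
  lt: MATCH
  mod: produces [2, 2, -6, 15]
  mul: produces [24, 24, -6, 15]


Answer: lt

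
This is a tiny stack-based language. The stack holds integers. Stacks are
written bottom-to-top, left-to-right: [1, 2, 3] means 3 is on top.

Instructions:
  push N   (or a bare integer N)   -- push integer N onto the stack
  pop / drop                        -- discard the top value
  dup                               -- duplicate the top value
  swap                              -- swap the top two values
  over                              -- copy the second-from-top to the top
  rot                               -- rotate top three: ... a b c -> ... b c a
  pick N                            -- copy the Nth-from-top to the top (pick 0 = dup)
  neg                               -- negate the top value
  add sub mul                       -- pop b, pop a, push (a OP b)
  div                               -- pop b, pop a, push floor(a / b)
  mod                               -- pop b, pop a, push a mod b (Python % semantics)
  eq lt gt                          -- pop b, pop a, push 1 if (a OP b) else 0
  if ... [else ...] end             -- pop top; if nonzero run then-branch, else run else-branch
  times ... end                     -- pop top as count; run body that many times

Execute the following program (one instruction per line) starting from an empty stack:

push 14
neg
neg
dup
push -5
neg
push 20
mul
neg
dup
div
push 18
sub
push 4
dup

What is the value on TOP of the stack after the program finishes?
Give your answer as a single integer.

After 'push 14': [14]
After 'neg': [-14]
After 'neg': [14]
After 'dup': [14, 14]
After 'push -5': [14, 14, -5]
After 'neg': [14, 14, 5]
After 'push 20': [14, 14, 5, 20]
After 'mul': [14, 14, 100]
After 'neg': [14, 14, -100]
After 'dup': [14, 14, -100, -100]
After 'div': [14, 14, 1]
After 'push 18': [14, 14, 1, 18]
After 'sub': [14, 14, -17]
After 'push 4': [14, 14, -17, 4]
After 'dup': [14, 14, -17, 4, 4]

Answer: 4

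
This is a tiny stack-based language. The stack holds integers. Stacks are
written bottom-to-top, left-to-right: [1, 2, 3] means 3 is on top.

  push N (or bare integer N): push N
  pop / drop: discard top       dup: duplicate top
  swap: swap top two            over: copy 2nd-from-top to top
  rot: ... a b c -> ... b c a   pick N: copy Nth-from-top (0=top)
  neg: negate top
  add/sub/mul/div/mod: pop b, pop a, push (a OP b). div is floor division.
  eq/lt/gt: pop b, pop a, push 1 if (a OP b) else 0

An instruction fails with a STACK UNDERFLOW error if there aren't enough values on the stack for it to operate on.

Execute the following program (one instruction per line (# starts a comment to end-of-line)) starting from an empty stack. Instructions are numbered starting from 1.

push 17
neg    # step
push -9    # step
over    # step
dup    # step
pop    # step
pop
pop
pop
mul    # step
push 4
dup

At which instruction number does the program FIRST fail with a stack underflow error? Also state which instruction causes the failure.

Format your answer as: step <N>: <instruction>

Step 1 ('push 17'): stack = [17], depth = 1
Step 2 ('neg'): stack = [-17], depth = 1
Step 3 ('push -9'): stack = [-17, -9], depth = 2
Step 4 ('over'): stack = [-17, -9, -17], depth = 3
Step 5 ('dup'): stack = [-17, -9, -17, -17], depth = 4
Step 6 ('pop'): stack = [-17, -9, -17], depth = 3
Step 7 ('pop'): stack = [-17, -9], depth = 2
Step 8 ('pop'): stack = [-17], depth = 1
Step 9 ('pop'): stack = [], depth = 0
Step 10 ('mul'): needs 2 value(s) but depth is 0 — STACK UNDERFLOW

Answer: step 10: mul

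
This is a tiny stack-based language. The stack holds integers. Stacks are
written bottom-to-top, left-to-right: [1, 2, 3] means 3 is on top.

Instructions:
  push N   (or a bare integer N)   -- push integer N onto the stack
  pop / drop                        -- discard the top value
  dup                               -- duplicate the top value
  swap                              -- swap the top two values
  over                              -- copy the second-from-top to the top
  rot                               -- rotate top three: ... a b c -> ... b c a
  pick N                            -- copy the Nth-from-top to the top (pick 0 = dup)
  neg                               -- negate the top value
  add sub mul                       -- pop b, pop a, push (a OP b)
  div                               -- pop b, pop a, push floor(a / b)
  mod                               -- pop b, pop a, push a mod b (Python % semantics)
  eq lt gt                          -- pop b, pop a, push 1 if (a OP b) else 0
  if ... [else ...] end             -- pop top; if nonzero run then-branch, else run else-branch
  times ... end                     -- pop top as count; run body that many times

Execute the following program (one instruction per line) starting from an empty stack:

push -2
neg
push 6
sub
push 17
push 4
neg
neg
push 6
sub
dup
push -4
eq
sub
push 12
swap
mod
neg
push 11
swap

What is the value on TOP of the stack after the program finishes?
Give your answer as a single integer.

Answer: 0

Derivation:
After 'push -2': [-2]
After 'neg': [2]
After 'push 6': [2, 6]
After 'sub': [-4]
After 'push 17': [-4, 17]
After 'push 4': [-4, 17, 4]
After 'neg': [-4, 17, -4]
After 'neg': [-4, 17, 4]
After 'push 6': [-4, 17, 4, 6]
After 'sub': [-4, 17, -2]
After 'dup': [-4, 17, -2, -2]
After 'push -4': [-4, 17, -2, -2, -4]
After 'eq': [-4, 17, -2, 0]
After 'sub': [-4, 17, -2]
After 'push 12': [-4, 17, -2, 12]
After 'swap': [-4, 17, 12, -2]
After 'mod': [-4, 17, 0]
After 'neg': [-4, 17, 0]
After 'push 11': [-4, 17, 0, 11]
After 'swap': [-4, 17, 11, 0]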